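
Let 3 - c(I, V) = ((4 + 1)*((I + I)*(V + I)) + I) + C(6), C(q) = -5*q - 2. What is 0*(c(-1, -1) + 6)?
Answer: 0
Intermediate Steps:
C(q) = -2 - 5*q
c(I, V) = 35 - I - 10*I*(I + V) (c(I, V) = 3 - (((4 + 1)*((I + I)*(V + I)) + I) + (-2 - 5*6)) = 3 - ((5*((2*I)*(I + V)) + I) + (-2 - 30)) = 3 - ((5*(2*I*(I + V)) + I) - 32) = 3 - ((10*I*(I + V) + I) - 32) = 3 - ((I + 10*I*(I + V)) - 32) = 3 - (-32 + I + 10*I*(I + V)) = 3 + (32 - I - 10*I*(I + V)) = 35 - I - 10*I*(I + V))
0*(c(-1, -1) + 6) = 0*((35 - 1*(-1) - 10*(-1)² - 10*(-1)*(-1)) + 6) = 0*((35 + 1 - 10*1 - 10) + 6) = 0*((35 + 1 - 10 - 10) + 6) = 0*(16 + 6) = 0*22 = 0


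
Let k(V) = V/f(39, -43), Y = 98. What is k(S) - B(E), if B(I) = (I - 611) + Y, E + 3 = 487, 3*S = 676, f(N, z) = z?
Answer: 3065/129 ≈ 23.760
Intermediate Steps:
S = 676/3 (S = (⅓)*676 = 676/3 ≈ 225.33)
E = 484 (E = -3 + 487 = 484)
k(V) = -V/43 (k(V) = V/(-43) = V*(-1/43) = -V/43)
B(I) = -513 + I (B(I) = (I - 611) + 98 = (-611 + I) + 98 = -513 + I)
k(S) - B(E) = -1/43*676/3 - (-513 + 484) = -676/129 - 1*(-29) = -676/129 + 29 = 3065/129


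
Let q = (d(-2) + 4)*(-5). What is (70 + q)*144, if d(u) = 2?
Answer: 5760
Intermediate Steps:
q = -30 (q = (2 + 4)*(-5) = 6*(-5) = -30)
(70 + q)*144 = (70 - 30)*144 = 40*144 = 5760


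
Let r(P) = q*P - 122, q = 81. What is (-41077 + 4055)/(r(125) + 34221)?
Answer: -18511/22112 ≈ -0.83715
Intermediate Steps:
r(P) = -122 + 81*P (r(P) = 81*P - 122 = -122 + 81*P)
(-41077 + 4055)/(r(125) + 34221) = (-41077 + 4055)/((-122 + 81*125) + 34221) = -37022/((-122 + 10125) + 34221) = -37022/(10003 + 34221) = -37022/44224 = -37022*1/44224 = -18511/22112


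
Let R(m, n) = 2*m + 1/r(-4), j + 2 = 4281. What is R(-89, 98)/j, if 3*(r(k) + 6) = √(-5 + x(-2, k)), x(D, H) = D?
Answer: -58972/1416349 - 3*I*√7/1416349 ≈ -0.041637 - 5.604e-6*I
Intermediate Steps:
j = 4279 (j = -2 + 4281 = 4279)
r(k) = -6 + I*√7/3 (r(k) = -6 + √(-5 - 2)/3 = -6 + √(-7)/3 = -6 + (I*√7)/3 = -6 + I*√7/3)
R(m, n) = 1/(-6 + I*√7/3) + 2*m (R(m, n) = 2*m + 1/(-6 + I*√7/3) = 1/(-6 + I*√7/3) + 2*m)
R(-89, 98)/j = (-54/331 + 2*(-89) - 3*I*√7/331)/4279 = (-54/331 - 178 - 3*I*√7/331)*(1/4279) = (-58972/331 - 3*I*√7/331)*(1/4279) = -58972/1416349 - 3*I*√7/1416349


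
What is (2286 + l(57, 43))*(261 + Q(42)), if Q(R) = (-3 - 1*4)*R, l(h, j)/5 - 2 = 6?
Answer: -76758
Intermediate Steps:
l(h, j) = 40 (l(h, j) = 10 + 5*6 = 10 + 30 = 40)
Q(R) = -7*R (Q(R) = (-3 - 4)*R = -7*R)
(2286 + l(57, 43))*(261 + Q(42)) = (2286 + 40)*(261 - 7*42) = 2326*(261 - 294) = 2326*(-33) = -76758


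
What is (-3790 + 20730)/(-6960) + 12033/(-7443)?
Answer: -1165745/287796 ≈ -4.0506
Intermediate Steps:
(-3790 + 20730)/(-6960) + 12033/(-7443) = 16940*(-1/6960) + 12033*(-1/7443) = -847/348 - 1337/827 = -1165745/287796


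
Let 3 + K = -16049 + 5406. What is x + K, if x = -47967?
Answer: -58613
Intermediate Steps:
K = -10646 (K = -3 + (-16049 + 5406) = -3 - 10643 = -10646)
x + K = -47967 - 10646 = -58613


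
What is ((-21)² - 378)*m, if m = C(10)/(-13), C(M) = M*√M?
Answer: -630*√10/13 ≈ -153.25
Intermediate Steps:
C(M) = M^(3/2)
m = -10*√10/13 (m = 10^(3/2)/(-13) = (10*√10)*(-1/13) = -10*√10/13 ≈ -2.4325)
((-21)² - 378)*m = ((-21)² - 378)*(-10*√10/13) = (441 - 378)*(-10*√10/13) = 63*(-10*√10/13) = -630*√10/13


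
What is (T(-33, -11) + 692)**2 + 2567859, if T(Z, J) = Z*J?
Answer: 3680884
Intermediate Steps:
T(Z, J) = J*Z
(T(-33, -11) + 692)**2 + 2567859 = (-11*(-33) + 692)**2 + 2567859 = (363 + 692)**2 + 2567859 = 1055**2 + 2567859 = 1113025 + 2567859 = 3680884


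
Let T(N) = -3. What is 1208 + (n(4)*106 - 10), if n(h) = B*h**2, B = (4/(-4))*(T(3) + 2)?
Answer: 2894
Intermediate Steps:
B = 1 (B = (4/(-4))*(-3 + 2) = (4*(-1/4))*(-1) = -1*(-1) = 1)
n(h) = h**2 (n(h) = 1*h**2 = h**2)
1208 + (n(4)*106 - 10) = 1208 + (4**2*106 - 10) = 1208 + (16*106 - 10) = 1208 + (1696 - 10) = 1208 + 1686 = 2894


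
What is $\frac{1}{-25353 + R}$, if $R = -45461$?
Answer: $- \frac{1}{70814} \approx -1.4121 \cdot 10^{-5}$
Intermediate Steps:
$\frac{1}{-25353 + R} = \frac{1}{-25353 - 45461} = \frac{1}{-70814} = - \frac{1}{70814}$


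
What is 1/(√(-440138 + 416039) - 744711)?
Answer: -248237/184864832540 - I*√24099/554594497620 ≈ -1.3428e-6 - 2.7991e-10*I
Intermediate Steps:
1/(√(-440138 + 416039) - 744711) = 1/(√(-24099) - 744711) = 1/(I*√24099 - 744711) = 1/(-744711 + I*√24099)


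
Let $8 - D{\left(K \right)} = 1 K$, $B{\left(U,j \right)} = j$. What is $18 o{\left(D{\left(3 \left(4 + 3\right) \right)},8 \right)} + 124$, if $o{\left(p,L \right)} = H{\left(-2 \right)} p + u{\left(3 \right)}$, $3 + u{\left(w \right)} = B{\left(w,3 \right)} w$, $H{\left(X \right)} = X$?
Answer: $700$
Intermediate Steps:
$u{\left(w \right)} = -3 + 3 w$
$D{\left(K \right)} = 8 - K$ ($D{\left(K \right)} = 8 - 1 K = 8 - K$)
$o{\left(p,L \right)} = 6 - 2 p$ ($o{\left(p,L \right)} = - 2 p + \left(-3 + 3 \cdot 3\right) = - 2 p + \left(-3 + 9\right) = - 2 p + 6 = 6 - 2 p$)
$18 o{\left(D{\left(3 \left(4 + 3\right) \right)},8 \right)} + 124 = 18 \left(6 - 2 \left(8 - 3 \left(4 + 3\right)\right)\right) + 124 = 18 \left(6 - 2 \left(8 - 3 \cdot 7\right)\right) + 124 = 18 \left(6 - 2 \left(8 - 21\right)\right) + 124 = 18 \left(6 - -26\right) + 124 = 18 \left(6 + 26\right) + 124 = 18 \cdot 32 + 124 = 576 + 124 = 700$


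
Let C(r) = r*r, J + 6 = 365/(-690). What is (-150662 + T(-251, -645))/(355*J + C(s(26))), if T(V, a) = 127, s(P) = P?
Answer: 1888530/20597 ≈ 91.690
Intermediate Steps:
J = -901/138 (J = -6 + 365/(-690) = -6 + 365*(-1/690) = -6 - 73/138 = -901/138 ≈ -6.5290)
C(r) = r**2
(-150662 + T(-251, -645))/(355*J + C(s(26))) = (-150662 + 127)/(355*(-901/138) + 26**2) = -150535/(-319855/138 + 676) = -150535/(-226567/138) = -150535*(-138/226567) = 1888530/20597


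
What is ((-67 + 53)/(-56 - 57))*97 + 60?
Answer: 8138/113 ≈ 72.018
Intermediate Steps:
((-67 + 53)/(-56 - 57))*97 + 60 = -14/(-113)*97 + 60 = -14*(-1/113)*97 + 60 = (14/113)*97 + 60 = 1358/113 + 60 = 8138/113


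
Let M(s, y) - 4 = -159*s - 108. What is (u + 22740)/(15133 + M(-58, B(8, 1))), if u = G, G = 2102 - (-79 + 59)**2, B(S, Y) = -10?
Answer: 24442/24251 ≈ 1.0079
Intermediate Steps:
G = 1702 (G = 2102 - 1*(-20)**2 = 2102 - 1*400 = 2102 - 400 = 1702)
u = 1702
M(s, y) = -104 - 159*s (M(s, y) = 4 + (-159*s - 108) = 4 + (-108 - 159*s) = -104 - 159*s)
(u + 22740)/(15133 + M(-58, B(8, 1))) = (1702 + 22740)/(15133 + (-104 - 159*(-58))) = 24442/(15133 + (-104 + 9222)) = 24442/(15133 + 9118) = 24442/24251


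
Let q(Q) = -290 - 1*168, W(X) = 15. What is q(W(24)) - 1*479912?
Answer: -480370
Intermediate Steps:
q(Q) = -458 (q(Q) = -290 - 168 = -458)
q(W(24)) - 1*479912 = -458 - 1*479912 = -458 - 479912 = -480370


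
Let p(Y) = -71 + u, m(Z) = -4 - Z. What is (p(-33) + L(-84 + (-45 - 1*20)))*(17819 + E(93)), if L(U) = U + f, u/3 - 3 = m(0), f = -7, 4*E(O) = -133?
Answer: -8181445/2 ≈ -4.0907e+6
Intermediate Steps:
E(O) = -133/4 (E(O) = (¼)*(-133) = -133/4)
u = -3 (u = 9 + 3*(-4 - 1*0) = 9 + 3*(-4 + 0) = 9 + 3*(-4) = 9 - 12 = -3)
L(U) = -7 + U (L(U) = U - 7 = -7 + U)
p(Y) = -74 (p(Y) = -71 - 3 = -74)
(p(-33) + L(-84 + (-45 - 1*20)))*(17819 + E(93)) = (-74 + (-7 + (-84 + (-45 - 1*20))))*(17819 - 133/4) = (-74 + (-7 + (-84 + (-45 - 20))))*(71143/4) = (-74 + (-7 + (-84 - 65)))*(71143/4) = (-74 + (-7 - 149))*(71143/4) = (-74 - 156)*(71143/4) = -230*71143/4 = -8181445/2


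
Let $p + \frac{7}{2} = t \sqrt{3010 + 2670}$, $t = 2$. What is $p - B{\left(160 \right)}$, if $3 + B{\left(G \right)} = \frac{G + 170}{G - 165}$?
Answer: $\frac{131}{2} + 8 \sqrt{355} \approx 216.23$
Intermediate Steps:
$B{\left(G \right)} = -3 + \frac{170 + G}{-165 + G}$ ($B{\left(G \right)} = -3 + \frac{G + 170}{G - 165} = -3 + \frac{170 + G}{-165 + G}$)
$p = - \frac{7}{2} + 8 \sqrt{355}$ ($p = - \frac{7}{2} + 2 \sqrt{3010 + 2670} = - \frac{7}{2} + 2 \sqrt{5680} = - \frac{7}{2} + 2 \cdot 4 \sqrt{355} = - \frac{7}{2} + 8 \sqrt{355} \approx 147.23$)
$p - B{\left(160 \right)} = \left(- \frac{7}{2} + 8 \sqrt{355}\right) - \frac{665 - 320}{-165 + 160} = \left(- \frac{7}{2} + 8 \sqrt{355}\right) - \frac{665 - 320}{-5} = \left(- \frac{7}{2} + 8 \sqrt{355}\right) - \left(- \frac{1}{5}\right) 345 = \left(- \frac{7}{2} + 8 \sqrt{355}\right) - -69 = \left(- \frac{7}{2} + 8 \sqrt{355}\right) + 69 = \frac{131}{2} + 8 \sqrt{355}$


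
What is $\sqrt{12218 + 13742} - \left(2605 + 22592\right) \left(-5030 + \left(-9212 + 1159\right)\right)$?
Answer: $329652351 + 2 \sqrt{6490} \approx 3.2965 \cdot 10^{8}$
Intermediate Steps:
$\sqrt{12218 + 13742} - \left(2605 + 22592\right) \left(-5030 + \left(-9212 + 1159\right)\right) = \sqrt{25960} - 25197 \left(-5030 - 8053\right) = 2 \sqrt{6490} - 25197 \left(-13083\right) = 2 \sqrt{6490} - -329652351 = 2 \sqrt{6490} + 329652351 = 329652351 + 2 \sqrt{6490}$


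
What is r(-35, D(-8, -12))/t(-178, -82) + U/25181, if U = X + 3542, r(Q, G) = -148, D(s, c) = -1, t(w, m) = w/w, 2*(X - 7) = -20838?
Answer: -3733658/25181 ≈ -148.27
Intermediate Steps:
X = -10412 (X = 7 + (½)*(-20838) = 7 - 10419 = -10412)
t(w, m) = 1
U = -6870 (U = -10412 + 3542 = -6870)
r(-35, D(-8, -12))/t(-178, -82) + U/25181 = -148/1 - 6870/25181 = -148*1 - 6870*1/25181 = -148 - 6870/25181 = -3733658/25181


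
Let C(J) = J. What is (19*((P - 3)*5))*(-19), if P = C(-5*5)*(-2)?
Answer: -84835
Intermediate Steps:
P = 50 (P = -5*5*(-2) = -25*(-2) = 50)
(19*((P - 3)*5))*(-19) = (19*((50 - 3)*5))*(-19) = (19*(47*5))*(-19) = (19*235)*(-19) = 4465*(-19) = -84835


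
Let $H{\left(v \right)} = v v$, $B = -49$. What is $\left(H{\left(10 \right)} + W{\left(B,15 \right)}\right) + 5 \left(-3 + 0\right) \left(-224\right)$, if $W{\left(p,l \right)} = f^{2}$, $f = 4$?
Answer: $3476$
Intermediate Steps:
$H{\left(v \right)} = v^{2}$
$W{\left(p,l \right)} = 16$ ($W{\left(p,l \right)} = 4^{2} = 16$)
$\left(H{\left(10 \right)} + W{\left(B,15 \right)}\right) + 5 \left(-3 + 0\right) \left(-224\right) = \left(10^{2} + 16\right) + 5 \left(-3 + 0\right) \left(-224\right) = \left(100 + 16\right) + 5 \left(-3\right) \left(-224\right) = 116 - -3360 = 116 + 3360 = 3476$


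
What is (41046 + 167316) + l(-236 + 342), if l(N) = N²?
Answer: 219598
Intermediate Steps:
(41046 + 167316) + l(-236 + 342) = (41046 + 167316) + (-236 + 342)² = 208362 + 106² = 208362 + 11236 = 219598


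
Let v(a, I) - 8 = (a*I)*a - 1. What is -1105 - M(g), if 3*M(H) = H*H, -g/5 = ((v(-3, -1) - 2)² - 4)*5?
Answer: -31105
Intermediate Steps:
v(a, I) = 7 + I*a² (v(a, I) = 8 + ((a*I)*a - 1) = 8 + ((I*a)*a - 1) = 8 + (I*a² - 1) = 8 + (-1 + I*a²) = 7 + I*a²)
g = -300 (g = -5*(((7 - 1*(-3)²) - 2)² - 4)*5 = -5*(((7 - 1*9) - 2)² - 4)*5 = -5*(((7 - 9) - 2)² - 4)*5 = -5*((-2 - 2)² - 4)*5 = -5*((-4)² - 4)*5 = -5*(16 - 4)*5 = -60*5 = -5*60 = -300)
M(H) = H²/3 (M(H) = (H*H)/3 = H²/3)
-1105 - M(g) = -1105 - (-300)²/3 = -1105 - 90000/3 = -1105 - 1*30000 = -1105 - 30000 = -31105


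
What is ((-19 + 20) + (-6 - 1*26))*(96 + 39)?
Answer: -4185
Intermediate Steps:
((-19 + 20) + (-6 - 1*26))*(96 + 39) = (1 + (-6 - 26))*135 = (1 - 32)*135 = -31*135 = -4185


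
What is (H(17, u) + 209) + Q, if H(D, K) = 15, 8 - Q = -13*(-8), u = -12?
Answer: 128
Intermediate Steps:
Q = -96 (Q = 8 - (-13)*(-8) = 8 - 1*104 = 8 - 104 = -96)
(H(17, u) + 209) + Q = (15 + 209) - 96 = 224 - 96 = 128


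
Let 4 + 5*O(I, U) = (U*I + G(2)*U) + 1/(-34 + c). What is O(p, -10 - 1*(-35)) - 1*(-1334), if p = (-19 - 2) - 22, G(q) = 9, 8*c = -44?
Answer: 459462/395 ≈ 1163.2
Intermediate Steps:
c = -11/2 (c = (1/8)*(-44) = -11/2 ≈ -5.5000)
p = -43 (p = -21 - 22 = -43)
O(I, U) = -318/395 + 9*U/5 + I*U/5 (O(I, U) = -4/5 + ((U*I + 9*U) + 1/(-34 - 11/2))/5 = -4/5 + ((I*U + 9*U) + 1/(-79/2))/5 = -4/5 + ((9*U + I*U) - 2/79)/5 = -4/5 + (-2/79 + 9*U + I*U)/5 = -4/5 + (-2/395 + 9*U/5 + I*U/5) = -318/395 + 9*U/5 + I*U/5)
O(p, -10 - 1*(-35)) - 1*(-1334) = (-318/395 + 9*(-10 - 1*(-35))/5 + (1/5)*(-43)*(-10 - 1*(-35))) - 1*(-1334) = (-318/395 + 9*(-10 + 35)/5 + (1/5)*(-43)*(-10 + 35)) + 1334 = (-318/395 + (9/5)*25 + (1/5)*(-43)*25) + 1334 = (-318/395 + 45 - 215) + 1334 = -67468/395 + 1334 = 459462/395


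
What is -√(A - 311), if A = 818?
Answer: -13*√3 ≈ -22.517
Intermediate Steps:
-√(A - 311) = -√(818 - 311) = -√507 = -13*√3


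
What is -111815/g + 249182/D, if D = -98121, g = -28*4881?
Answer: -2564867329/1490000092 ≈ -1.7214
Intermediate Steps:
g = -136668
-111815/g + 249182/D = -111815/(-136668) + 249182/(-98121) = -111815*(-1/136668) + 249182*(-1/98121) = 111815/136668 - 249182/98121 = -2564867329/1490000092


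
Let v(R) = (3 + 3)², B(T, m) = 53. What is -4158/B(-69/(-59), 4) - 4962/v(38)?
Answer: -68779/318 ≈ -216.29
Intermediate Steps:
v(R) = 36 (v(R) = 6² = 36)
-4158/B(-69/(-59), 4) - 4962/v(38) = -4158/53 - 4962/36 = -4158*1/53 - 4962*1/36 = -4158/53 - 827/6 = -68779/318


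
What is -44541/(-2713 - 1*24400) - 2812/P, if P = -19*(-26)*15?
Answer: 6679133/5287035 ≈ 1.2633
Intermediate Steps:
P = 7410 (P = 494*15 = 7410)
-44541/(-2713 - 1*24400) - 2812/P = -44541/(-2713 - 1*24400) - 2812/7410 = -44541/(-2713 - 24400) - 2812*1/7410 = -44541/(-27113) - 74/195 = -44541*(-1/27113) - 74/195 = 44541/27113 - 74/195 = 6679133/5287035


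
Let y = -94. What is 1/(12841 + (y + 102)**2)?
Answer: 1/12905 ≈ 7.7489e-5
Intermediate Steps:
1/(12841 + (y + 102)**2) = 1/(12841 + (-94 + 102)**2) = 1/(12841 + 8**2) = 1/(12841 + 64) = 1/12905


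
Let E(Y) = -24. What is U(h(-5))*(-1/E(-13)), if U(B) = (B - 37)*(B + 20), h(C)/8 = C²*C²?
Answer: 6228565/6 ≈ 1.0381e+6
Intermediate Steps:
h(C) = 8*C⁴ (h(C) = 8*(C²*C²) = 8*C⁴)
U(B) = (-37 + B)*(20 + B)
U(h(-5))*(-1/E(-13)) = (-740 + (8*(-5)⁴)² - 136*(-5)⁴)*(-1/(-24)) = (-740 + (8*625)² - 136*625)*(-1*(-1/24)) = (-740 + 5000² - 17*5000)*(1/24) = (-740 + 25000000 - 85000)*(1/24) = 24914260*(1/24) = 6228565/6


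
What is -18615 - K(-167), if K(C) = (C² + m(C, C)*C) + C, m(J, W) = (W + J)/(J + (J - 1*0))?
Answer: -46170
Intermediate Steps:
m(J, W) = (J + W)/(2*J) (m(J, W) = (J + W)/(J + (J + 0)) = (J + W)/(J + J) = (J + W)/((2*J)) = (J + W)*(1/(2*J)) = (J + W)/(2*J))
K(C) = C² + 2*C (K(C) = (C² + ((C + C)/(2*C))*C) + C = (C² + ((2*C)/(2*C))*C) + C = (C² + 1*C) + C = (C² + C) + C = (C + C²) + C = C² + 2*C)
-18615 - K(-167) = -18615 - (-167)*(2 - 167) = -18615 - (-167)*(-165) = -18615 - 1*27555 = -18615 - 27555 = -46170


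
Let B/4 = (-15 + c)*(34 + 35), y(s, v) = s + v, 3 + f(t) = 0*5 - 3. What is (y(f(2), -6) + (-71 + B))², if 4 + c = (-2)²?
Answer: 17833729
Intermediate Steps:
f(t) = -6 (f(t) = -3 + (0*5 - 3) = -3 + (0 - 3) = -3 - 3 = -6)
c = 0 (c = -4 + (-2)² = -4 + 4 = 0)
B = -4140 (B = 4*((-15 + 0)*(34 + 35)) = 4*(-15*69) = 4*(-1035) = -4140)
(y(f(2), -6) + (-71 + B))² = ((-6 - 6) + (-71 - 4140))² = (-12 - 4211)² = (-4223)² = 17833729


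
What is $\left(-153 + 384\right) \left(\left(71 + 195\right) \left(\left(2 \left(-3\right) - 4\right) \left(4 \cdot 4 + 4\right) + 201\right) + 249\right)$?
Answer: $118965$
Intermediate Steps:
$\left(-153 + 384\right) \left(\left(71 + 195\right) \left(\left(2 \left(-3\right) - 4\right) \left(4 \cdot 4 + 4\right) + 201\right) + 249\right) = 231 \left(266 \left(\left(-6 - 4\right) \left(16 + 4\right) + 201\right) + 249\right) = 231 \left(266 \left(\left(-10\right) 20 + 201\right) + 249\right) = 231 \left(266 \left(-200 + 201\right) + 249\right) = 231 \left(266 \cdot 1 + 249\right) = 231 \left(266 + 249\right) = 231 \cdot 515 = 118965$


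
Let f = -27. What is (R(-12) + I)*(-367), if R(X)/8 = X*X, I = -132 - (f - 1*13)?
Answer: -389020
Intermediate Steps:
I = -92 (I = -132 - (-27 - 1*13) = -132 - (-27 - 13) = -132 - 1*(-40) = -132 + 40 = -92)
R(X) = 8*X**2 (R(X) = 8*(X*X) = 8*X**2)
(R(-12) + I)*(-367) = (8*(-12)**2 - 92)*(-367) = (8*144 - 92)*(-367) = (1152 - 92)*(-367) = 1060*(-367) = -389020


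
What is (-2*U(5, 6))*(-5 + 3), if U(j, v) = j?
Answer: 20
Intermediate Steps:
(-2*U(5, 6))*(-5 + 3) = (-2*5)*(-5 + 3) = -10*(-2) = 20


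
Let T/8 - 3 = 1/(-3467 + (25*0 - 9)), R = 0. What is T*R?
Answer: 0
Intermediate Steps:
T = 20854/869 (T = 24 + 8/(-3467 + (25*0 - 9)) = 24 + 8/(-3467 + (0 - 9)) = 24 + 8/(-3467 - 9) = 24 + 8/(-3476) = 24 + 8*(-1/3476) = 24 - 2/869 = 20854/869 ≈ 23.998)
T*R = (20854/869)*0 = 0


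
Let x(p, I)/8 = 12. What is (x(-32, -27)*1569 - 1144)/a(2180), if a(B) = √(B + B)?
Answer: 7474*√1090/109 ≈ 2263.8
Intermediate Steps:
x(p, I) = 96 (x(p, I) = 8*12 = 96)
a(B) = √2*√B (a(B) = √(2*B) = √2*√B)
(x(-32, -27)*1569 - 1144)/a(2180) = (96*1569 - 1144)/((√2*√2180)) = (150624 - 1144)/((√2*(2*√545))) = 149480/((2*√1090)) = 149480*(√1090/2180) = 7474*√1090/109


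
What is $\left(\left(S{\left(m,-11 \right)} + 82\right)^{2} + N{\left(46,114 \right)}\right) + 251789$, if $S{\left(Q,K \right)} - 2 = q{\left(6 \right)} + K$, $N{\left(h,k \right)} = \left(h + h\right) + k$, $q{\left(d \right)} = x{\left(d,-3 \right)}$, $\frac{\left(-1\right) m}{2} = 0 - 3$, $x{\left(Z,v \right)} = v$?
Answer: $256895$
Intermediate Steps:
$m = 6$ ($m = - 2 \left(0 - 3\right) = \left(-2\right) \left(-3\right) = 6$)
$q{\left(d \right)} = -3$
$N{\left(h,k \right)} = k + 2 h$ ($N{\left(h,k \right)} = 2 h + k = k + 2 h$)
$S{\left(Q,K \right)} = -1 + K$ ($S{\left(Q,K \right)} = 2 + \left(-3 + K\right) = -1 + K$)
$\left(\left(S{\left(m,-11 \right)} + 82\right)^{2} + N{\left(46,114 \right)}\right) + 251789 = \left(\left(\left(-1 - 11\right) + 82\right)^{2} + \left(114 + 2 \cdot 46\right)\right) + 251789 = \left(\left(-12 + 82\right)^{2} + \left(114 + 92\right)\right) + 251789 = \left(70^{2} + 206\right) + 251789 = \left(4900 + 206\right) + 251789 = 5106 + 251789 = 256895$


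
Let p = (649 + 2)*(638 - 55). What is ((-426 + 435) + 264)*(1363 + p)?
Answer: 103984608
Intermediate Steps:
p = 379533 (p = 651*583 = 379533)
((-426 + 435) + 264)*(1363 + p) = ((-426 + 435) + 264)*(1363 + 379533) = (9 + 264)*380896 = 273*380896 = 103984608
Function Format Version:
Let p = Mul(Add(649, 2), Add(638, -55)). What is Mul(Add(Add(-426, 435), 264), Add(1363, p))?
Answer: 103984608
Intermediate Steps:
p = 379533 (p = Mul(651, 583) = 379533)
Mul(Add(Add(-426, 435), 264), Add(1363, p)) = Mul(Add(Add(-426, 435), 264), Add(1363, 379533)) = Mul(Add(9, 264), 380896) = Mul(273, 380896) = 103984608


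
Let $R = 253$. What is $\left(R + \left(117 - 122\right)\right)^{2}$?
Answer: $61504$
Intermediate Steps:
$\left(R + \left(117 - 122\right)\right)^{2} = \left(253 + \left(117 - 122\right)\right)^{2} = \left(253 - 5\right)^{2} = 248^{2} = 61504$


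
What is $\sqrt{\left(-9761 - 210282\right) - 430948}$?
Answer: $i \sqrt{650991} \approx 806.84 i$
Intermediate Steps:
$\sqrt{\left(-9761 - 210282\right) - 430948} = \sqrt{-220043 - 430948} = \sqrt{-650991} = i \sqrt{650991}$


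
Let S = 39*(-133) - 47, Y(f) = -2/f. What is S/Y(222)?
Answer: 580974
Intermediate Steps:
S = -5234 (S = -5187 - 47 = -5234)
S/Y(222) = -5234/((-2/222)) = -5234/((-2*1/222)) = -5234/(-1/111) = -5234*(-111) = 580974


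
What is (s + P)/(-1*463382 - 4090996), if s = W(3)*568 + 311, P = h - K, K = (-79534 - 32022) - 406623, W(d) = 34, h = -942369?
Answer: 404567/4554378 ≈ 0.088830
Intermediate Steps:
K = -518179 (K = -111556 - 406623 = -518179)
P = -424190 (P = -942369 - 1*(-518179) = -942369 + 518179 = -424190)
s = 19623 (s = 34*568 + 311 = 19312 + 311 = 19623)
(s + P)/(-1*463382 - 4090996) = (19623 - 424190)/(-1*463382 - 4090996) = -404567/(-463382 - 4090996) = -404567/(-4554378) = -404567*(-1/4554378) = 404567/4554378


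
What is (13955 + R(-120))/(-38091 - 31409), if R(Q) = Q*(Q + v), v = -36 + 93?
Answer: -4303/13900 ≈ -0.30957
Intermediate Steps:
v = 57
R(Q) = Q*(57 + Q) (R(Q) = Q*(Q + 57) = Q*(57 + Q))
(13955 + R(-120))/(-38091 - 31409) = (13955 - 120*(57 - 120))/(-38091 - 31409) = (13955 - 120*(-63))/(-69500) = (13955 + 7560)*(-1/69500) = 21515*(-1/69500) = -4303/13900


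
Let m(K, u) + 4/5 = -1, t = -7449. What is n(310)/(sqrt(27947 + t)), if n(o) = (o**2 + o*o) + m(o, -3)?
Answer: 960991*sqrt(20498)/102490 ≈ 1342.4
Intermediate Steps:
m(K, u) = -9/5 (m(K, u) = -4/5 - 1 = -9/5)
n(o) = -9/5 + 2*o**2 (n(o) = (o**2 + o*o) - 9/5 = (o**2 + o**2) - 9/5 = 2*o**2 - 9/5 = -9/5 + 2*o**2)
n(310)/(sqrt(27947 + t)) = (-9/5 + 2*310**2)/(sqrt(27947 - 7449)) = (-9/5 + 2*96100)/(sqrt(20498)) = (-9/5 + 192200)*(sqrt(20498)/20498) = 960991*(sqrt(20498)/20498)/5 = 960991*sqrt(20498)/102490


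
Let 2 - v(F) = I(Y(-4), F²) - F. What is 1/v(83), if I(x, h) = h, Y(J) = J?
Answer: -1/6804 ≈ -0.00014697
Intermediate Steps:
v(F) = 2 + F - F² (v(F) = 2 - (F² - F) = 2 + (F - F²) = 2 + F - F²)
1/v(83) = 1/(2 + 83 - 1*83²) = 1/(2 + 83 - 1*6889) = 1/(2 + 83 - 6889) = 1/(-6804) = -1/6804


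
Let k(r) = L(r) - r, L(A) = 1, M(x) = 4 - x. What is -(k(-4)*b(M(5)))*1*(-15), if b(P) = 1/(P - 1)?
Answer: -75/2 ≈ -37.500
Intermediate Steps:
b(P) = 1/(-1 + P)
k(r) = 1 - r
-(k(-4)*b(M(5)))*1*(-15) = -((1 - 1*(-4))/(-1 + (4 - 1*5)))*1*(-15) = -((1 + 4)/(-1 + (4 - 5)))*1*(-15) = -(5/(-1 - 1))*1*(-15) = -(5/(-2))*1*(-15) = -(5*(-½))*1*(-15) = -(-5/2*1)*(-15) = -(-5)*(-15)/2 = -1*75/2 = -75/2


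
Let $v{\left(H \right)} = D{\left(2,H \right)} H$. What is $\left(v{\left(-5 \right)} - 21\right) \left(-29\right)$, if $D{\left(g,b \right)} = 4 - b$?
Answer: $1914$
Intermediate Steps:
$v{\left(H \right)} = H \left(4 - H\right)$ ($v{\left(H \right)} = \left(4 - H\right) H = H \left(4 - H\right)$)
$\left(v{\left(-5 \right)} - 21\right) \left(-29\right) = \left(- 5 \left(4 - -5\right) - 21\right) \left(-29\right) = \left(- 5 \left(4 + 5\right) - 21\right) \left(-29\right) = \left(\left(-5\right) 9 - 21\right) \left(-29\right) = \left(-45 - 21\right) \left(-29\right) = \left(-66\right) \left(-29\right) = 1914$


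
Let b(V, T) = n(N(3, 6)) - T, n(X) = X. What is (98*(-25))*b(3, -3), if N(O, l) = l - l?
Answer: -7350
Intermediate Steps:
N(O, l) = 0
b(V, T) = -T (b(V, T) = 0 - T = -T)
(98*(-25))*b(3, -3) = (98*(-25))*(-1*(-3)) = -2450*3 = -7350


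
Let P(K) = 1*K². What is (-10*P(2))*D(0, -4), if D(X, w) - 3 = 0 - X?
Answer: -120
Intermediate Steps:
D(X, w) = 3 - X (D(X, w) = 3 + (0 - X) = 3 - X)
P(K) = K²
(-10*P(2))*D(0, -4) = (-10*2²)*(3 - 1*0) = (-10*4)*(3 + 0) = -40*3 = -120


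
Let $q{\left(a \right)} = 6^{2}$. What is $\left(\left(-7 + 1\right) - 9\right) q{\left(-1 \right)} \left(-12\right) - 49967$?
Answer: $-43487$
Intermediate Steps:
$q{\left(a \right)} = 36$
$\left(\left(-7 + 1\right) - 9\right) q{\left(-1 \right)} \left(-12\right) - 49967 = \left(\left(-7 + 1\right) - 9\right) 36 \left(-12\right) - 49967 = \left(-6 - 9\right) 36 \left(-12\right) - 49967 = \left(-15\right) 36 \left(-12\right) - 49967 = \left(-540\right) \left(-12\right) - 49967 = 6480 - 49967 = -43487$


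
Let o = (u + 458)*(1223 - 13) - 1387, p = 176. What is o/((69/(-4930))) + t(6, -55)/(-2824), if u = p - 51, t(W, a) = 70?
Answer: -1633651990765/32476 ≈ -5.0303e+7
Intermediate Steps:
u = 125 (u = 176 - 51 = 125)
o = 704043 (o = (125 + 458)*(1223 - 13) - 1387 = 583*1210 - 1387 = 705430 - 1387 = 704043)
o/((69/(-4930))) + t(6, -55)/(-2824) = 704043/((69/(-4930))) + 70/(-2824) = 704043/((69*(-1/4930))) + 70*(-1/2824) = 704043/(-69/4930) - 35/1412 = 704043*(-4930/69) - 35/1412 = -1156977330/23 - 35/1412 = -1633651990765/32476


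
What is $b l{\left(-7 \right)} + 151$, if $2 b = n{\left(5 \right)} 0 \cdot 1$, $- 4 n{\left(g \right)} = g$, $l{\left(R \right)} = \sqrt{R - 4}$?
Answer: $151$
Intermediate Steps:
$l{\left(R \right)} = \sqrt{-4 + R}$
$n{\left(g \right)} = - \frac{g}{4}$
$b = 0$ ($b = \frac{\left(- \frac{1}{4}\right) 5 \cdot 0 \cdot 1}{2} = \frac{\left(- \frac{5}{4}\right) 0 \cdot 1}{2} = \frac{0 \cdot 1}{2} = \frac{1}{2} \cdot 0 = 0$)
$b l{\left(-7 \right)} + 151 = 0 \sqrt{-4 - 7} + 151 = 0 \sqrt{-11} + 151 = 0 i \sqrt{11} + 151 = 0 + 151 = 151$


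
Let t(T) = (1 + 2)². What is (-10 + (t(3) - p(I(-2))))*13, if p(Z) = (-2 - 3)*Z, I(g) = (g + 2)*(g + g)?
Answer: -13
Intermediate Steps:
t(T) = 9 (t(T) = 3² = 9)
I(g) = 2*g*(2 + g) (I(g) = (2 + g)*(2*g) = 2*g*(2 + g))
p(Z) = -5*Z
(-10 + (t(3) - p(I(-2))))*13 = (-10 + (9 - (-5)*2*(-2)*(2 - 2)))*13 = (-10 + (9 - (-5)*2*(-2)*0))*13 = (-10 + (9 - (-5)*0))*13 = (-10 + (9 - 1*0))*13 = (-10 + (9 + 0))*13 = (-10 + 9)*13 = -1*13 = -13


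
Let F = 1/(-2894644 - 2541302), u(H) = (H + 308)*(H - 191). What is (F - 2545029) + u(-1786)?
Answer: 2049226615241/5435946 ≈ 3.7698e+5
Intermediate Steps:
u(H) = (-191 + H)*(308 + H) (u(H) = (308 + H)*(-191 + H) = (-191 + H)*(308 + H))
F = -1/5435946 (F = 1/(-5435946) = -1/5435946 ≈ -1.8396e-7)
(F - 2545029) + u(-1786) = (-1/5435946 - 2545029) + (-58828 + (-1786)² + 117*(-1786)) = -13834640212435/5435946 + (-58828 + 3189796 - 208962) = -13834640212435/5435946 + 2922006 = 2049226615241/5435946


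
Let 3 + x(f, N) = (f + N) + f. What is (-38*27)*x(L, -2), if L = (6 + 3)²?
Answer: -161082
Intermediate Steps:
L = 81 (L = 9² = 81)
x(f, N) = -3 + N + 2*f (x(f, N) = -3 + ((f + N) + f) = -3 + ((N + f) + f) = -3 + (N + 2*f) = -3 + N + 2*f)
(-38*27)*x(L, -2) = (-38*27)*(-3 - 2 + 2*81) = -1026*(-3 - 2 + 162) = -1026*157 = -161082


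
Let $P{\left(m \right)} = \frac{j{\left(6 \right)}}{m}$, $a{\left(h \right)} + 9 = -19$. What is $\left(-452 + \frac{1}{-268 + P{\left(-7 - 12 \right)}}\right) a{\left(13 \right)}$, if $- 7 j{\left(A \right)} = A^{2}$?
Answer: $\frac{112664643}{8902} \approx 12656.0$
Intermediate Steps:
$a{\left(h \right)} = -28$ ($a{\left(h \right)} = -9 - 19 = -28$)
$j{\left(A \right)} = - \frac{A^{2}}{7}$
$P{\left(m \right)} = - \frac{36}{7 m}$ ($P{\left(m \right)} = \frac{\left(- \frac{1}{7}\right) 6^{2}}{m} = \frac{\left(- \frac{1}{7}\right) 36}{m} = - \frac{36}{7 m}$)
$\left(-452 + \frac{1}{-268 + P{\left(-7 - 12 \right)}}\right) a{\left(13 \right)} = \left(-452 + \frac{1}{-268 - \frac{36}{7 \left(-7 - 12\right)}}\right) \left(-28\right) = \left(-452 + \frac{1}{-268 - \frac{36}{7 \left(-19\right)}}\right) \left(-28\right) = \left(-452 + \frac{1}{-268 - - \frac{36}{133}}\right) \left(-28\right) = \left(-452 + \frac{1}{-268 + \frac{36}{133}}\right) \left(-28\right) = \left(-452 + \frac{1}{- \frac{35608}{133}}\right) \left(-28\right) = \left(-452 - \frac{133}{35608}\right) \left(-28\right) = \left(- \frac{16094949}{35608}\right) \left(-28\right) = \frac{112664643}{8902}$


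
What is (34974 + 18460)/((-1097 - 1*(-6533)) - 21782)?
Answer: -26717/8173 ≈ -3.2689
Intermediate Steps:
(34974 + 18460)/((-1097 - 1*(-6533)) - 21782) = 53434/((-1097 + 6533) - 21782) = 53434/(5436 - 21782) = 53434/(-16346) = 53434*(-1/16346) = -26717/8173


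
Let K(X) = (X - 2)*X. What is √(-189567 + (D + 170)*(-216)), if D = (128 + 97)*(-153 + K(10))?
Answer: 3*√369057 ≈ 1822.5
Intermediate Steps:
K(X) = X*(-2 + X) (K(X) = (-2 + X)*X = X*(-2 + X))
D = -16425 (D = (128 + 97)*(-153 + 10*(-2 + 10)) = 225*(-153 + 10*8) = 225*(-153 + 80) = 225*(-73) = -16425)
√(-189567 + (D + 170)*(-216)) = √(-189567 + (-16425 + 170)*(-216)) = √(-189567 - 16255*(-216)) = √(-189567 + 3511080) = √3321513 = 3*√369057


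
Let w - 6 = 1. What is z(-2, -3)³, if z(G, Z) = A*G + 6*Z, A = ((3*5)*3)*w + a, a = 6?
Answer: -287496000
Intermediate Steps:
w = 7 (w = 6 + 1 = 7)
A = 321 (A = ((3*5)*3)*7 + 6 = (15*3)*7 + 6 = 45*7 + 6 = 315 + 6 = 321)
z(G, Z) = 6*Z + 321*G (z(G, Z) = 321*G + 6*Z = 6*Z + 321*G)
z(-2, -3)³ = (6*(-3) + 321*(-2))³ = (-18 - 642)³ = (-660)³ = -287496000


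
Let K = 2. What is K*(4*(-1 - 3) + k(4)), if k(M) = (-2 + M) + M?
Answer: -20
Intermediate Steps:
k(M) = -2 + 2*M
K*(4*(-1 - 3) + k(4)) = 2*(4*(-1 - 3) + (-2 + 2*4)) = 2*(4*(-4) + (-2 + 8)) = 2*(-16 + 6) = 2*(-10) = -20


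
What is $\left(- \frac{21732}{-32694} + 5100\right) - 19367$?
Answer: $- \frac{77737261}{5449} \approx -14266.0$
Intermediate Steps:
$\left(- \frac{21732}{-32694} + 5100\right) - 19367 = \left(\left(-21732\right) \left(- \frac{1}{32694}\right) + 5100\right) - 19367 = \left(\frac{3622}{5449} + 5100\right) - 19367 = \frac{27793522}{5449} - 19367 = - \frac{77737261}{5449}$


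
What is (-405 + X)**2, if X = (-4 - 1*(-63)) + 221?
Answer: 15625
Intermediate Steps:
X = 280 (X = (-4 + 63) + 221 = 59 + 221 = 280)
(-405 + X)**2 = (-405 + 280)**2 = (-125)**2 = 15625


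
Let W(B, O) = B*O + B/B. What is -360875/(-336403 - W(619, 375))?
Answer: 360875/568529 ≈ 0.63475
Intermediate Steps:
W(B, O) = 1 + B*O (W(B, O) = B*O + 1 = 1 + B*O)
-360875/(-336403 - W(619, 375)) = -360875/(-336403 - (1 + 619*375)) = -360875/(-336403 - (1 + 232125)) = -360875/(-336403 - 1*232126) = -360875/(-336403 - 232126) = -360875/(-568529) = -360875*(-1/568529) = 360875/568529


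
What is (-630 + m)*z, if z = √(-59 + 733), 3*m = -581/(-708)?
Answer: -1337539*√674/2124 ≈ -16349.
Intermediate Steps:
m = 581/2124 (m = (-581/(-708))/3 = (-581*(-1/708))/3 = (⅓)*(581/708) = 581/2124 ≈ 0.27354)
z = √674 ≈ 25.962
(-630 + m)*z = (-630 + 581/2124)*√674 = -1337539*√674/2124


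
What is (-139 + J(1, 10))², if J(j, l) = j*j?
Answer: 19044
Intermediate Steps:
J(j, l) = j²
(-139 + J(1, 10))² = (-139 + 1²)² = (-139 + 1)² = (-138)² = 19044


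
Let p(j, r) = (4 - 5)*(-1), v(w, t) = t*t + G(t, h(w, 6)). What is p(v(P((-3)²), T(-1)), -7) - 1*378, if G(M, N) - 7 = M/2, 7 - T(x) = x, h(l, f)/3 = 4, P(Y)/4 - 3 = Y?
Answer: -377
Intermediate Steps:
P(Y) = 12 + 4*Y
h(l, f) = 12 (h(l, f) = 3*4 = 12)
T(x) = 7 - x
G(M, N) = 7 + M/2
v(w, t) = 7 + t² + t/2 (v(w, t) = t*t + (7 + t/2) = t² + (7 + t/2) = 7 + t² + t/2)
p(j, r) = 1 (p(j, r) = -1*(-1) = 1)
p(v(P((-3)²), T(-1)), -7) - 1*378 = 1 - 1*378 = 1 - 378 = -377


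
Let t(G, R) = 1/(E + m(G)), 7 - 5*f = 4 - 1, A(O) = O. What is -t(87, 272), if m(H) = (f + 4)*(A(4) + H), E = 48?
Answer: -5/2424 ≈ -0.0020627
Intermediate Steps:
f = ⅘ (f = 7/5 - (4 - 1)/5 = 7/5 - ⅕*3 = 7/5 - ⅗ = ⅘ ≈ 0.80000)
m(H) = 96/5 + 24*H/5 (m(H) = (⅘ + 4)*(4 + H) = 24*(4 + H)/5 = 96/5 + 24*H/5)
t(G, R) = 1/(336/5 + 24*G/5) (t(G, R) = 1/(48 + (96/5 + 24*G/5)) = 1/(336/5 + 24*G/5))
-t(87, 272) = -5/(24*(14 + 87)) = -5/(24*101) = -1*5/2424 = -5/2424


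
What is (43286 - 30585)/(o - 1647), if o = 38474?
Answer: 12701/36827 ≈ 0.34488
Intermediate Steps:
(43286 - 30585)/(o - 1647) = (43286 - 30585)/(38474 - 1647) = 12701/36827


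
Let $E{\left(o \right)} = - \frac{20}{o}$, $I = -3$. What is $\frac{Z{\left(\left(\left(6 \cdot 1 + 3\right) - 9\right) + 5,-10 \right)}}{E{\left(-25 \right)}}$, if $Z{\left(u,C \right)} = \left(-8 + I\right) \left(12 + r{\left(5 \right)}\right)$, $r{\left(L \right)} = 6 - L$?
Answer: $- \frac{715}{4} \approx -178.75$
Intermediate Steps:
$Z{\left(u,C \right)} = -143$ ($Z{\left(u,C \right)} = \left(-8 - 3\right) \left(12 + \left(6 - 5\right)\right) = - 11 \left(12 + \left(6 - 5\right)\right) = - 11 \left(12 + 1\right) = \left(-11\right) 13 = -143$)
$\frac{Z{\left(\left(\left(6 \cdot 1 + 3\right) - 9\right) + 5,-10 \right)}}{E{\left(-25 \right)}} = - \frac{143}{\left(-20\right) \frac{1}{-25}} = - \frac{143}{\left(-20\right) \left(- \frac{1}{25}\right)} = - \frac{143}{\frac{4}{5}} = \left(-143\right) \frac{5}{4} = - \frac{715}{4}$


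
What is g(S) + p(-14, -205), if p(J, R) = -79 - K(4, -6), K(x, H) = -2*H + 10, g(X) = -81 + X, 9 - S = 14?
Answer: -187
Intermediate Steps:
S = -5 (S = 9 - 1*14 = 9 - 14 = -5)
K(x, H) = 10 - 2*H
p(J, R) = -101 (p(J, R) = -79 - (10 - 2*(-6)) = -79 - (10 + 12) = -79 - 1*22 = -79 - 22 = -101)
g(S) + p(-14, -205) = (-81 - 5) - 101 = -86 - 101 = -187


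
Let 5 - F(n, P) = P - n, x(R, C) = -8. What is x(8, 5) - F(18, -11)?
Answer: -42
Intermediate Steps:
F(n, P) = 5 + n - P (F(n, P) = 5 - (P - n) = 5 + (n - P) = 5 + n - P)
x(8, 5) - F(18, -11) = -8 - (5 + 18 - 1*(-11)) = -8 - (5 + 18 + 11) = -8 - 1*34 = -8 - 34 = -42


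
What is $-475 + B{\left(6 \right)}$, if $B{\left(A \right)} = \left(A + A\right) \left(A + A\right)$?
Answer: $-331$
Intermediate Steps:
$B{\left(A \right)} = 4 A^{2}$ ($B{\left(A \right)} = 2 A 2 A = 4 A^{2}$)
$-475 + B{\left(6 \right)} = -475 + 4 \cdot 6^{2} = -475 + 4 \cdot 36 = -475 + 144 = -331$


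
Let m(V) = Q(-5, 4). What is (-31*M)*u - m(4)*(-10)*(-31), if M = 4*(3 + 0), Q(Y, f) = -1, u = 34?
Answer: -12338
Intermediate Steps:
m(V) = -1
M = 12 (M = 4*3 = 12)
(-31*M)*u - m(4)*(-10)*(-31) = -31*12*34 - (-1*(-10))*(-31) = -372*34 - 10*(-31) = -12648 - 1*(-310) = -12648 + 310 = -12338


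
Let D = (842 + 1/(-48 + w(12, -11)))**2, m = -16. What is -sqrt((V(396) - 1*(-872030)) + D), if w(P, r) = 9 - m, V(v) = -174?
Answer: -sqrt(836215049)/23 ≈ -1257.3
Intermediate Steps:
w(P, r) = 25 (w(P, r) = 9 - 1*(-16) = 9 + 16 = 25)
D = 375003225/529 (D = (842 + 1/(-48 + 25))**2 = (842 + 1/(-23))**2 = (842 - 1/23)**2 = (19365/23)**2 = 375003225/529 ≈ 7.0889e+5)
-sqrt((V(396) - 1*(-872030)) + D) = -sqrt((-174 - 1*(-872030)) + 375003225/529) = -sqrt((-174 + 872030) + 375003225/529) = -sqrt(871856 + 375003225/529) = -sqrt(836215049/529) = -sqrt(836215049)/23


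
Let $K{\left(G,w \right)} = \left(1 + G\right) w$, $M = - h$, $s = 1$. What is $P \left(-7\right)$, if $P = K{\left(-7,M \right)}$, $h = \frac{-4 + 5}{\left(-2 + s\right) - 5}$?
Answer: $7$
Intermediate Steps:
$h = - \frac{1}{6}$ ($h = \frac{-4 + 5}{\left(-2 + 1\right) - 5} = 1 \frac{1}{-1 - 5} = 1 \frac{1}{-6} = 1 \left(- \frac{1}{6}\right) = - \frac{1}{6} \approx -0.16667$)
$M = \frac{1}{6}$ ($M = \left(-1\right) \left(- \frac{1}{6}\right) = \frac{1}{6} \approx 0.16667$)
$K{\left(G,w \right)} = w \left(1 + G\right)$
$P = -1$ ($P = \frac{1 - 7}{6} = \frac{1}{6} \left(-6\right) = -1$)
$P \left(-7\right) = \left(-1\right) \left(-7\right) = 7$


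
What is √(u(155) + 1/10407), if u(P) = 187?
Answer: √20253166770/10407 ≈ 13.675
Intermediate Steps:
√(u(155) + 1/10407) = √(187 + 1/10407) = √(1946110/10407) = √20253166770/10407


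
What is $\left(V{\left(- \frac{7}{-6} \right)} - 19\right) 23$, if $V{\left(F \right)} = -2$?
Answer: $-483$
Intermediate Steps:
$\left(V{\left(- \frac{7}{-6} \right)} - 19\right) 23 = \left(-2 - 19\right) 23 = \left(-21\right) 23 = -483$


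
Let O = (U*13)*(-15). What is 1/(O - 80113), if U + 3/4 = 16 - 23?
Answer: -4/314407 ≈ -1.2722e-5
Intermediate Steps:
U = -31/4 (U = -¾ + (16 - 23) = -¾ - 7 = -31/4 ≈ -7.7500)
O = 6045/4 (O = -31/4*13*(-15) = -403/4*(-15) = 6045/4 ≈ 1511.3)
1/(O - 80113) = 1/(6045/4 - 80113) = 1/(-314407/4) = -4/314407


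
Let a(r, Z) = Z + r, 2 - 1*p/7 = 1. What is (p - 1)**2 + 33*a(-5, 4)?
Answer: 3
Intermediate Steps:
p = 7 (p = 14 - 7*1 = 14 - 7 = 7)
(p - 1)**2 + 33*a(-5, 4) = (7 - 1)**2 + 33*(4 - 5) = 6**2 + 33*(-1) = 36 - 33 = 3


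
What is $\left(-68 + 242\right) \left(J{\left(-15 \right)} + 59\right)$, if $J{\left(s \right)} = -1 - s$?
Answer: $12702$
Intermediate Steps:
$\left(-68 + 242\right) \left(J{\left(-15 \right)} + 59\right) = \left(-68 + 242\right) \left(\left(-1 - -15\right) + 59\right) = 174 \left(\left(-1 + 15\right) + 59\right) = 174 \left(14 + 59\right) = 174 \cdot 73 = 12702$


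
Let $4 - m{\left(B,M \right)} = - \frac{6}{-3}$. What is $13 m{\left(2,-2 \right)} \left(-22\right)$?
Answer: $-572$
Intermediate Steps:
$m{\left(B,M \right)} = 2$ ($m{\left(B,M \right)} = 4 - - \frac{6}{-3} = 4 - \left(-6\right) \left(- \frac{1}{3}\right) = 4 - 2 = 2$)
$13 m{\left(2,-2 \right)} \left(-22\right) = 13 \cdot 2 \left(-22\right) = 26 \left(-22\right) = -572$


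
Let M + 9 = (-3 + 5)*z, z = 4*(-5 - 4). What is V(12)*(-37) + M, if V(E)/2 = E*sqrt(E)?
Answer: -81 - 1776*sqrt(3) ≈ -3157.1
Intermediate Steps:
V(E) = 2*E**(3/2) (V(E) = 2*(E*sqrt(E)) = 2*E**(3/2))
z = -36 (z = 4*(-9) = -36)
M = -81 (M = -9 + (-3 + 5)*(-36) = -9 + 2*(-36) = -9 - 72 = -81)
V(12)*(-37) + M = (2*12**(3/2))*(-37) - 81 = (2*(24*sqrt(3)))*(-37) - 81 = (48*sqrt(3))*(-37) - 81 = -1776*sqrt(3) - 81 = -81 - 1776*sqrt(3)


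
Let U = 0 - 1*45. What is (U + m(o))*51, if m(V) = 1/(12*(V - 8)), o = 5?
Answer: -27557/12 ≈ -2296.4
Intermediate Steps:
U = -45 (U = 0 - 45 = -45)
m(V) = 1/(-96 + 12*V) (m(V) = 1/(12*(-8 + V)) = 1/(-96 + 12*V))
(U + m(o))*51 = (-45 + 1/(12*(-8 + 5)))*51 = (-45 + (1/12)/(-3))*51 = (-45 + (1/12)*(-⅓))*51 = (-45 - 1/36)*51 = -1621/36*51 = -27557/12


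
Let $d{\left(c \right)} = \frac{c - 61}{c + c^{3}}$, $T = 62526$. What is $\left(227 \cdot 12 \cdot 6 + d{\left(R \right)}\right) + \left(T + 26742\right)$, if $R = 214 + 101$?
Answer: $\frac{1650514369267}{15628095} \approx 1.0561 \cdot 10^{5}$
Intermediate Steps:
$R = 315$
$d{\left(c \right)} = \frac{-61 + c}{c + c^{3}}$
$\left(227 \cdot 12 \cdot 6 + d{\left(R \right)}\right) + \left(T + 26742\right) = \left(227 \cdot 12 \cdot 6 + \frac{-61 + 315}{315 + 315^{3}}\right) + \left(62526 + 26742\right) = \left(2724 \cdot 6 + \frac{1}{315 + 31255875} \cdot 254\right) + 89268 = \left(16344 + \frac{1}{31256190} \cdot 254\right) + 89268 = \left(16344 + \frac{127}{15628095}\right) + 89268 = \frac{255425584807}{15628095} + 89268 = \frac{1650514369267}{15628095}$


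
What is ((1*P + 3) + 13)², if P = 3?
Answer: 361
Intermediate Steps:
((1*P + 3) + 13)² = ((1*3 + 3) + 13)² = ((3 + 3) + 13)² = (6 + 13)² = 19² = 361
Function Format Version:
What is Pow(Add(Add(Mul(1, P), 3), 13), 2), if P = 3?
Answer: 361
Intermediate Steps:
Pow(Add(Add(Mul(1, P), 3), 13), 2) = Pow(Add(Add(Mul(1, 3), 3), 13), 2) = Pow(Add(Add(3, 3), 13), 2) = Pow(Add(6, 13), 2) = Pow(19, 2) = 361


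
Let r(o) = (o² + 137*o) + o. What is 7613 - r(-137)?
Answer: 7750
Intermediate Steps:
r(o) = o² + 138*o
7613 - r(-137) = 7613 - (-137)*(138 - 137) = 7613 - (-137) = 7613 - 1*(-137) = 7613 + 137 = 7750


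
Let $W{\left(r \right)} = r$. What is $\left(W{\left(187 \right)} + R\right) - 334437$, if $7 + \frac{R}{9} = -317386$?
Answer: $-3190787$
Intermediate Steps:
$R = -2856537$ ($R = -63 + 9 \left(-317386\right) = -63 - 2856474 = -2856537$)
$\left(W{\left(187 \right)} + R\right) - 334437 = \left(187 - 2856537\right) - 334437 = -2856350 - 334437 = -3190787$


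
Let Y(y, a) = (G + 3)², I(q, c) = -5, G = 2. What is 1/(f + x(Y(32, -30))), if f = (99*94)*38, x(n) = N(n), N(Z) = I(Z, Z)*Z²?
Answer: 1/350503 ≈ 2.8530e-6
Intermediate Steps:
N(Z) = -5*Z²
Y(y, a) = 25 (Y(y, a) = (2 + 3)² = 5² = 25)
x(n) = -5*n²
f = 353628 (f = 9306*38 = 353628)
1/(f + x(Y(32, -30))) = 1/(353628 - 5*25²) = 1/(353628 - 5*625) = 1/(353628 - 3125) = 1/350503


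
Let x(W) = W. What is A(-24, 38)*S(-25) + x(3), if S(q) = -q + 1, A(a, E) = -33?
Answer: -855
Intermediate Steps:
S(q) = 1 - q
A(-24, 38)*S(-25) + x(3) = -33*(1 - 1*(-25)) + 3 = -33*(1 + 25) + 3 = -33*26 + 3 = -858 + 3 = -855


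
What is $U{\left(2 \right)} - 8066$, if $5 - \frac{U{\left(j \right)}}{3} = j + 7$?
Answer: $-8078$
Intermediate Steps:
$U{\left(j \right)} = -6 - 3 j$ ($U{\left(j \right)} = 15 - 3 \left(j + 7\right) = 15 - 3 \left(7 + j\right) = 15 - \left(21 + 3 j\right) = -6 - 3 j$)
$U{\left(2 \right)} - 8066 = \left(-6 - 6\right) - 8066 = -12 - 8066 = -8078$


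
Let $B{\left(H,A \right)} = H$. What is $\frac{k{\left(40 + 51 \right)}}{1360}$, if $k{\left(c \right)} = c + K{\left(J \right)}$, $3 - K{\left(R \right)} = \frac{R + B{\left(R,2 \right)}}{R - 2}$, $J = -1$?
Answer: $\frac{7}{102} \approx 0.068627$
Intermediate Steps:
$K{\left(R \right)} = 3 - \frac{2 R}{-2 + R}$ ($K{\left(R \right)} = 3 - \frac{R + R}{R - 2} = 3 - \frac{2 R}{-2 + R}$)
$k{\left(c \right)} = \frac{7}{3} + c$ ($k{\left(c \right)} = c + \frac{-6 - 1}{-2 - 1} = c + \frac{1}{-3} \left(-7\right) = c - - \frac{7}{3} = c + \frac{7}{3} = \frac{7}{3} + c$)
$\frac{k{\left(40 + 51 \right)}}{1360} = \frac{\frac{7}{3} + \left(40 + 51\right)}{1360} = \left(\frac{7}{3} + 91\right) \frac{1}{1360} = \frac{280}{3} \cdot \frac{1}{1360} = \frac{7}{102}$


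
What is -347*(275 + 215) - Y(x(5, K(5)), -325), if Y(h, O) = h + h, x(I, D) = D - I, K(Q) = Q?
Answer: -170030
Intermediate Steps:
Y(h, O) = 2*h
-347*(275 + 215) - Y(x(5, K(5)), -325) = -347*(275 + 215) - 2*(5 - 1*5) = -347*490 - 2*(5 - 5) = -170030 - 2*0 = -170030 - 1*0 = -170030 + 0 = -170030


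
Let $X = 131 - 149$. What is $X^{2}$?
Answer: $324$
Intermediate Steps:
$X = -18$ ($X = 131 - 149 = -18$)
$X^{2} = \left(-18\right)^{2} = 324$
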